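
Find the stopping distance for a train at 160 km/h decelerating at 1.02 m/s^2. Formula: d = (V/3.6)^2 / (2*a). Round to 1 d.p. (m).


Convert speed: V = 160 / 3.6 = 44.4444 m/s
V^2 = 1975.3086
d = 1975.3086 / (2 * 1.02)
d = 1975.3086 / 2.04
d = 968.3 m

968.3


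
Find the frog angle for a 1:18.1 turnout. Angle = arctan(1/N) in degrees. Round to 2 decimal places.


1/N = 1/18.1 = 0.055249
angle = arctan(0.055249) = 0.055193 rad
angle = 0.055193 * 180/pi = 3.16 degrees

3.16


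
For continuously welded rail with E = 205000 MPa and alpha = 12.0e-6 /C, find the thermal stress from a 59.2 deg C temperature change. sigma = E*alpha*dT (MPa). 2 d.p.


sigma = E * alpha * dT
sigma = 205000 * 12.0e-6 * 59.2
sigma = 2.46 * 59.2
sigma = 145.63 MPa

145.63


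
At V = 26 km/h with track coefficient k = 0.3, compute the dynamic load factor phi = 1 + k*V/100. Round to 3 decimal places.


phi = 1 + k * V / 100
phi = 1 + 0.3 * 26 / 100
phi = 1 + 0.078
phi = 1.078

1.078


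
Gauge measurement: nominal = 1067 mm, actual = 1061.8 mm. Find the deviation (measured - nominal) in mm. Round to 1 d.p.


Deviation = measured - nominal
Deviation = 1061.8 - 1067
Deviation = -5.2 mm

-5.2


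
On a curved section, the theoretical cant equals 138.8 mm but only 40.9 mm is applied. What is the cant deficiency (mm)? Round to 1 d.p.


Cant deficiency = equilibrium cant - actual cant
CD = 138.8 - 40.9
CD = 97.9 mm

97.9


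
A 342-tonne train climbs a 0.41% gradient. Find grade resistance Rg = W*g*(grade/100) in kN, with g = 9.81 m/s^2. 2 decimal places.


Rg = W * 9.81 * grade / 100
Rg = 342 * 9.81 * 0.41 / 100
Rg = 3355.02 * 0.0041
Rg = 13.76 kN

13.76


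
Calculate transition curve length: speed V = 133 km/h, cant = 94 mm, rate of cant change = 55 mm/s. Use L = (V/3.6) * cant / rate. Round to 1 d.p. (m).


Convert speed: V = 133 / 3.6 = 36.9444 m/s
L = 36.9444 * 94 / 55
L = 3472.7778 / 55
L = 63.1 m

63.1


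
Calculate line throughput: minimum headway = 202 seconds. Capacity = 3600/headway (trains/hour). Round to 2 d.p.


Capacity = 3600 / headway
Capacity = 3600 / 202
Capacity = 17.82 trains/hour

17.82


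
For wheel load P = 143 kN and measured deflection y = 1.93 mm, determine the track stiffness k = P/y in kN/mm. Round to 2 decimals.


Track stiffness k = P / y
k = 143 / 1.93
k = 74.09 kN/mm

74.09


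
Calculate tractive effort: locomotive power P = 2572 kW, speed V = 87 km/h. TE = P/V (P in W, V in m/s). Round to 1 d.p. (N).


Convert: P = 2572 kW = 2572000 W
V = 87 / 3.6 = 24.1667 m/s
TE = 2572000 / 24.1667
TE = 106427.6 N

106427.6


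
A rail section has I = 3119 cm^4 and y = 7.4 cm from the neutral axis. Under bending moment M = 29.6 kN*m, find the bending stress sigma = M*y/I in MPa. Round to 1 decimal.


Convert units:
M = 29.6 kN*m = 29600000 N*mm
y = 7.4 cm = 74 mm
I = 3119 cm^4 = 31190000 mm^4
sigma = 29600000 * 74 / 31190000
sigma = 70.2 MPa

70.2


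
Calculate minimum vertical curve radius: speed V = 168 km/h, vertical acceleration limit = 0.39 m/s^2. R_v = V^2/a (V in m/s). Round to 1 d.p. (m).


Convert speed: V = 168 / 3.6 = 46.6667 m/s
V^2 = 2177.7778 m^2/s^2
R_v = 2177.7778 / 0.39
R_v = 5584.0 m

5584.0


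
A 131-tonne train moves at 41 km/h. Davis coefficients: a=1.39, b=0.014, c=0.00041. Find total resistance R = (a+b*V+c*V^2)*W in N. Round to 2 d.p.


b*V = 0.014 * 41 = 0.574
c*V^2 = 0.00041 * 1681 = 0.68921
R_per_t = 1.39 + 0.574 + 0.68921 = 2.65321 N/t
R_total = 2.65321 * 131 = 347.57 N

347.57


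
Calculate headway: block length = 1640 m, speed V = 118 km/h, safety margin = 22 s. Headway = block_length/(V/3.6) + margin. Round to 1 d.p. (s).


V = 118 / 3.6 = 32.7778 m/s
Block traversal time = 1640 / 32.7778 = 50.0339 s
Headway = 50.0339 + 22
Headway = 72.0 s

72.0


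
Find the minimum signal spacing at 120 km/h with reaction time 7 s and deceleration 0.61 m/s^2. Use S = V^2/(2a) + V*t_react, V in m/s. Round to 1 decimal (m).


V = 120 / 3.6 = 33.3333 m/s
Braking distance = 33.3333^2 / (2*0.61) = 910.7468 m
Sighting distance = 33.3333 * 7 = 233.3333 m
S = 910.7468 + 233.3333 = 1144.1 m

1144.1


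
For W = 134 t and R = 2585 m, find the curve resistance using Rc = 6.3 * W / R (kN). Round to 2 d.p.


Rc = 6.3 * W / R
Rc = 6.3 * 134 / 2585
Rc = 844.2 / 2585
Rc = 0.33 kN

0.33


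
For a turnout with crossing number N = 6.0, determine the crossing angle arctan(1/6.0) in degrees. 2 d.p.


1/N = 1/6.0 = 0.166667
angle = arctan(0.166667) = 0.165149 rad
angle = 0.165149 * 180/pi = 9.46 degrees

9.46


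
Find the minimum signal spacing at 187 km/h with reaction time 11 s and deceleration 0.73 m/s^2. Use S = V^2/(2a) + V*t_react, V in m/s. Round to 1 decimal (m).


V = 187 / 3.6 = 51.9444 m/s
Braking distance = 51.9444^2 / (2*0.73) = 1848.0995 m
Sighting distance = 51.9444 * 11 = 571.3889 m
S = 1848.0995 + 571.3889 = 2419.5 m

2419.5


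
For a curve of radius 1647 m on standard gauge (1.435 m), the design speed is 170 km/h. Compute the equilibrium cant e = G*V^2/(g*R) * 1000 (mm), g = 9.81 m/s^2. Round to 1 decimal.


Convert speed: V = 170 / 3.6 = 47.2222 m/s
Apply formula: e = 1.435 * 47.2222^2 / (9.81 * 1647)
e = 1.435 * 2229.9383 / 16157.07
e = 0.198053 m = 198.1 mm

198.1


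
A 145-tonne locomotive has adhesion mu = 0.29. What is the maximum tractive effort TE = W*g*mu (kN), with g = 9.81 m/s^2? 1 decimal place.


TE_max = W * g * mu
TE_max = 145 * 9.81 * 0.29
TE_max = 1422.45 * 0.29
TE_max = 412.5 kN

412.5


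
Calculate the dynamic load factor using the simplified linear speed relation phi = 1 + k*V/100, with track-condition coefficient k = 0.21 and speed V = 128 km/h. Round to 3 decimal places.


phi = 1 + k * V / 100
phi = 1 + 0.21 * 128 / 100
phi = 1 + 0.2688
phi = 1.269

1.269


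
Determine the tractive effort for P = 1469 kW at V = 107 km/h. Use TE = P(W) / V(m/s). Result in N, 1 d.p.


Convert: P = 1469 kW = 1469000 W
V = 107 / 3.6 = 29.7222 m/s
TE = 1469000 / 29.7222
TE = 49424.3 N

49424.3


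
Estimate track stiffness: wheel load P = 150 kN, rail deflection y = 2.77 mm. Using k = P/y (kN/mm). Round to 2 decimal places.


Track stiffness k = P / y
k = 150 / 2.77
k = 54.15 kN/mm

54.15


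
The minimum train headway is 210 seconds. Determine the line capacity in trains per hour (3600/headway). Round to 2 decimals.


Capacity = 3600 / headway
Capacity = 3600 / 210
Capacity = 17.14 trains/hour

17.14


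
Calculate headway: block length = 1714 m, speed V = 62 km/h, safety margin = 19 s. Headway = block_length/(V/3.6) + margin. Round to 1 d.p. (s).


V = 62 / 3.6 = 17.2222 m/s
Block traversal time = 1714 / 17.2222 = 99.5226 s
Headway = 99.5226 + 19
Headway = 118.5 s

118.5


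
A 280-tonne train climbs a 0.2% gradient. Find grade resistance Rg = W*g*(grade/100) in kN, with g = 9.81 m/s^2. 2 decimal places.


Rg = W * 9.81 * grade / 100
Rg = 280 * 9.81 * 0.2 / 100
Rg = 2746.8 * 0.002
Rg = 5.49 kN

5.49


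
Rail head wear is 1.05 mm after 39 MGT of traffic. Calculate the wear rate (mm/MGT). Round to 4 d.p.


Wear rate = total wear / cumulative tonnage
Rate = 1.05 / 39
Rate = 0.0269 mm/MGT

0.0269


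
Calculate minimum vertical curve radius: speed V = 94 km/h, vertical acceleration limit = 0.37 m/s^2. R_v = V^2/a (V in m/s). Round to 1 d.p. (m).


Convert speed: V = 94 / 3.6 = 26.1111 m/s
V^2 = 681.7901 m^2/s^2
R_v = 681.7901 / 0.37
R_v = 1842.7 m

1842.7


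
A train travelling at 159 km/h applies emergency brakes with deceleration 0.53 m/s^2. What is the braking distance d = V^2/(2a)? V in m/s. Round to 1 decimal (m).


Convert speed: V = 159 / 3.6 = 44.1667 m/s
V^2 = 1950.6944
d = 1950.6944 / (2 * 0.53)
d = 1950.6944 / 1.06
d = 1840.3 m

1840.3


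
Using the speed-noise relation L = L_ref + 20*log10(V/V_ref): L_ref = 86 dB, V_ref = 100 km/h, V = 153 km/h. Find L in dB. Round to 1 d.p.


V/V_ref = 153 / 100 = 1.53
log10(1.53) = 0.184691
20 * 0.184691 = 3.6938
L = 86 + 3.6938 = 89.7 dB

89.7


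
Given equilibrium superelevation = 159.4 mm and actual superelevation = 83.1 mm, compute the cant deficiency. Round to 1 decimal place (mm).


Cant deficiency = equilibrium cant - actual cant
CD = 159.4 - 83.1
CD = 76.3 mm

76.3


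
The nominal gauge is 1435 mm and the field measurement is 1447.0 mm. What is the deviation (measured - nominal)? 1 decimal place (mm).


Deviation = measured - nominal
Deviation = 1447.0 - 1435
Deviation = 12.0 mm

12.0


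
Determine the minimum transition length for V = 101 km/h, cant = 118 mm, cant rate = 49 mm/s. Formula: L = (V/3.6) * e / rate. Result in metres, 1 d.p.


Convert speed: V = 101 / 3.6 = 28.0556 m/s
L = 28.0556 * 118 / 49
L = 3310.5556 / 49
L = 67.6 m

67.6


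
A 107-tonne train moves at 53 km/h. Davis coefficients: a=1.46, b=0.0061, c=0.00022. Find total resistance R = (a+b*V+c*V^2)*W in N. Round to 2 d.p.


b*V = 0.0061 * 53 = 0.3233
c*V^2 = 0.00022 * 2809 = 0.61798
R_per_t = 1.46 + 0.3233 + 0.61798 = 2.40128 N/t
R_total = 2.40128 * 107 = 256.94 N

256.94


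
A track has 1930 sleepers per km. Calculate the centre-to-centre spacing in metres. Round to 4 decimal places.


Spacing = 1000 m / number of sleepers
Spacing = 1000 / 1930
Spacing = 0.5181 m

0.5181


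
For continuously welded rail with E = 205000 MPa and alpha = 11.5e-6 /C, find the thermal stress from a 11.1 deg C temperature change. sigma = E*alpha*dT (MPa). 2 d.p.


sigma = E * alpha * dT
sigma = 205000 * 11.5e-6 * 11.1
sigma = 2.3575 * 11.1
sigma = 26.17 MPa

26.17


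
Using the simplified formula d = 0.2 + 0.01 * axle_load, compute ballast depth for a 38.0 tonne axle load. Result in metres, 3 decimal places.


d = 0.2 + 0.01 * 38.0
d = 0.2 + 0.38
d = 0.580 m

0.580


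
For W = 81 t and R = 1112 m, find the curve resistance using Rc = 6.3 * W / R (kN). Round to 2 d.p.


Rc = 6.3 * W / R
Rc = 6.3 * 81 / 1112
Rc = 510.3 / 1112
Rc = 0.46 kN

0.46


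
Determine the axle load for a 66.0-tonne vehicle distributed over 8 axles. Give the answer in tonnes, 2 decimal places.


Load per axle = total weight / number of axles
Load = 66.0 / 8
Load = 8.25 tonnes

8.25


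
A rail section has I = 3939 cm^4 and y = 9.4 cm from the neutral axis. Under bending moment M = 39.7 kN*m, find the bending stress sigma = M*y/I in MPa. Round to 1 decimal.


Convert units:
M = 39.7 kN*m = 39700000 N*mm
y = 9.4 cm = 94 mm
I = 3939 cm^4 = 39390000 mm^4
sigma = 39700000 * 94 / 39390000
sigma = 94.7 MPa

94.7


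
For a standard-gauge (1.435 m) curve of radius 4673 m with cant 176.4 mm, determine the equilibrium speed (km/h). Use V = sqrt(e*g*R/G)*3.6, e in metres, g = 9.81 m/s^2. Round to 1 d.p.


Convert cant: e = 176.4 mm = 0.1764 m
V_ms = sqrt(0.1764 * 9.81 * 4673 / 1.435)
V_ms = sqrt(5635.227688) = 75.0682 m/s
V = 75.0682 * 3.6 = 270.2 km/h

270.2


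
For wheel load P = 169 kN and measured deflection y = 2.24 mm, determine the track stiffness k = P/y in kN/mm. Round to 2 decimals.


Track stiffness k = P / y
k = 169 / 2.24
k = 75.45 kN/mm

75.45


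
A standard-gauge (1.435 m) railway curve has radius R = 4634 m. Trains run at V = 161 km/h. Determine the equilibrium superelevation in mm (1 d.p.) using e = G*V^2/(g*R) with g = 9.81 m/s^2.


Convert speed: V = 161 / 3.6 = 44.7222 m/s
Apply formula: e = 1.435 * 44.7222^2 / (9.81 * 4634)
e = 1.435 * 2000.0772 / 45459.54
e = 0.063135 m = 63.1 mm

63.1


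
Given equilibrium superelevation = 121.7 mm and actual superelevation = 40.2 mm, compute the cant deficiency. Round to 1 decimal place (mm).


Cant deficiency = equilibrium cant - actual cant
CD = 121.7 - 40.2
CD = 81.5 mm

81.5


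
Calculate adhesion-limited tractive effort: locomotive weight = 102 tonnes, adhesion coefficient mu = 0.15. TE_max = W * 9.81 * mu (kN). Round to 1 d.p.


TE_max = W * g * mu
TE_max = 102 * 9.81 * 0.15
TE_max = 1000.62 * 0.15
TE_max = 150.1 kN

150.1


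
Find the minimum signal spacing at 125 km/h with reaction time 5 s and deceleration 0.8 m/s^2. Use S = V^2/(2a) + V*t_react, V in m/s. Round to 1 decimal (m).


V = 125 / 3.6 = 34.7222 m/s
Braking distance = 34.7222^2 / (2*0.8) = 753.5204 m
Sighting distance = 34.7222 * 5 = 173.6111 m
S = 753.5204 + 173.6111 = 927.1 m

927.1


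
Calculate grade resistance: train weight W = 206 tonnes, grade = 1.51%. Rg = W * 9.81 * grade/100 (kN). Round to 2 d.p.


Rg = W * 9.81 * grade / 100
Rg = 206 * 9.81 * 1.51 / 100
Rg = 2020.86 * 0.0151
Rg = 30.51 kN

30.51


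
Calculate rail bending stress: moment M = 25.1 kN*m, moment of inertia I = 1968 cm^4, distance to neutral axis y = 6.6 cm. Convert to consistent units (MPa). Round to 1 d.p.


Convert units:
M = 25.1 kN*m = 25100000 N*mm
y = 6.6 cm = 66 mm
I = 1968 cm^4 = 19680000 mm^4
sigma = 25100000 * 66 / 19680000
sigma = 84.2 MPa

84.2


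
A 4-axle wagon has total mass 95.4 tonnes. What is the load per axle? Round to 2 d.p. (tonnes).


Load per axle = total weight / number of axles
Load = 95.4 / 4
Load = 23.85 tonnes

23.85


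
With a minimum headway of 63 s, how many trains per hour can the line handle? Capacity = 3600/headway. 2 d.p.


Capacity = 3600 / headway
Capacity = 3600 / 63
Capacity = 57.14 trains/hour

57.14


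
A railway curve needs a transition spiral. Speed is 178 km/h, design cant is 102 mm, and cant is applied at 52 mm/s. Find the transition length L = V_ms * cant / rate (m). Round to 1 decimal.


Convert speed: V = 178 / 3.6 = 49.4444 m/s
L = 49.4444 * 102 / 52
L = 5043.3333 / 52
L = 97.0 m

97.0


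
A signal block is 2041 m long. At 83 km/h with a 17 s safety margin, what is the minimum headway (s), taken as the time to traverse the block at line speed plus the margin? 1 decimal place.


V = 83 / 3.6 = 23.0556 m/s
Block traversal time = 2041 / 23.0556 = 88.5253 s
Headway = 88.5253 + 17
Headway = 105.5 s

105.5


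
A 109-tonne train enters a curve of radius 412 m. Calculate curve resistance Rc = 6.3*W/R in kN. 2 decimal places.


Rc = 6.3 * W / R
Rc = 6.3 * 109 / 412
Rc = 686.7 / 412
Rc = 1.67 kN

1.67


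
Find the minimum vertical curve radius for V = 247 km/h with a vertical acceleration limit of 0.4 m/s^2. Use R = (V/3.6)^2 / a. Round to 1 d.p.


Convert speed: V = 247 / 3.6 = 68.6111 m/s
V^2 = 4707.4846 m^2/s^2
R_v = 4707.4846 / 0.4
R_v = 11768.7 m

11768.7


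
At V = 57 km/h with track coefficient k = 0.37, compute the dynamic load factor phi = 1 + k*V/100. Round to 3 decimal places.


phi = 1 + k * V / 100
phi = 1 + 0.37 * 57 / 100
phi = 1 + 0.2109
phi = 1.211

1.211


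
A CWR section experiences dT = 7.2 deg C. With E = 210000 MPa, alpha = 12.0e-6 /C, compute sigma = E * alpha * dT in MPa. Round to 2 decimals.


sigma = E * alpha * dT
sigma = 210000 * 12.0e-6 * 7.2
sigma = 2.52 * 7.2
sigma = 18.14 MPa

18.14


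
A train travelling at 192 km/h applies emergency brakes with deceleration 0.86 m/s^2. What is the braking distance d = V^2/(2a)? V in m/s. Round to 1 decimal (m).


Convert speed: V = 192 / 3.6 = 53.3333 m/s
V^2 = 2844.4444
d = 2844.4444 / (2 * 0.86)
d = 2844.4444 / 1.72
d = 1653.7 m

1653.7


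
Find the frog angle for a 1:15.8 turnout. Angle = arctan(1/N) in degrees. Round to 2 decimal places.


1/N = 1/15.8 = 0.063291
angle = arctan(0.063291) = 0.063207 rad
angle = 0.063207 * 180/pi = 3.62 degrees

3.62


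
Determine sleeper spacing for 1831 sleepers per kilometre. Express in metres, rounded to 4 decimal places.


Spacing = 1000 m / number of sleepers
Spacing = 1000 / 1831
Spacing = 0.5461 m

0.5461


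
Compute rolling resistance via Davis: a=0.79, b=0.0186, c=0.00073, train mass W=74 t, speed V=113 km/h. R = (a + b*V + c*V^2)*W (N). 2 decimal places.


b*V = 0.0186 * 113 = 2.1018
c*V^2 = 0.00073 * 12769 = 9.32137
R_per_t = 0.79 + 2.1018 + 9.32137 = 12.21317 N/t
R_total = 12.21317 * 74 = 903.77 N

903.77


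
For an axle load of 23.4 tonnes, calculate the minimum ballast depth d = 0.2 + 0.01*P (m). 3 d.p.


d = 0.2 + 0.01 * 23.4
d = 0.2 + 0.234
d = 0.434 m

0.434


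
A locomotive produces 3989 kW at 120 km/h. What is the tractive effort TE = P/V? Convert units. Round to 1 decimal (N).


Convert: P = 3989 kW = 3989000 W
V = 120 / 3.6 = 33.3333 m/s
TE = 3989000 / 33.3333
TE = 119670.0 N

119670.0


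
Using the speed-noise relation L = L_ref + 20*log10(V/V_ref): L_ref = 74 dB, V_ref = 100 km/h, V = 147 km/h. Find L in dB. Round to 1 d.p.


V/V_ref = 147 / 100 = 1.47
log10(1.47) = 0.167317
20 * 0.167317 = 3.3463
L = 74 + 3.3463 = 77.3 dB

77.3


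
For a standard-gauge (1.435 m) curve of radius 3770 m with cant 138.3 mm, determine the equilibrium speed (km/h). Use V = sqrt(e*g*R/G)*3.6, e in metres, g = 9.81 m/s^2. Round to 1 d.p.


Convert cant: e = 138.3 mm = 0.1383 m
V_ms = sqrt(0.1383 * 9.81 * 3770 / 1.435)
V_ms = sqrt(3564.352411) = 59.7022 m/s
V = 59.7022 * 3.6 = 214.9 km/h

214.9


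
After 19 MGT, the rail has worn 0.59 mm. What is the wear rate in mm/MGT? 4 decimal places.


Wear rate = total wear / cumulative tonnage
Rate = 0.59 / 19
Rate = 0.0311 mm/MGT

0.0311


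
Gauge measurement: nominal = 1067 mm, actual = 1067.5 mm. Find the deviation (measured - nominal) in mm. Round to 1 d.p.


Deviation = measured - nominal
Deviation = 1067.5 - 1067
Deviation = 0.5 mm

0.5


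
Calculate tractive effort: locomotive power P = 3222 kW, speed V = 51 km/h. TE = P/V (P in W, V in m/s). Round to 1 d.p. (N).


Convert: P = 3222 kW = 3222000 W
V = 51 / 3.6 = 14.1667 m/s
TE = 3222000 / 14.1667
TE = 227435.3 N

227435.3


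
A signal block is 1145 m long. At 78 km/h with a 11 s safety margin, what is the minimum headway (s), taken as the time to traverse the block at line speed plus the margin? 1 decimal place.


V = 78 / 3.6 = 21.6667 m/s
Block traversal time = 1145 / 21.6667 = 52.8462 s
Headway = 52.8462 + 11
Headway = 63.8 s

63.8


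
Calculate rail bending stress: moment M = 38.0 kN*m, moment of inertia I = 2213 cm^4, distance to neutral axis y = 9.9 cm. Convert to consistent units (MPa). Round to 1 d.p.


Convert units:
M = 38.0 kN*m = 38000000 N*mm
y = 9.9 cm = 99 mm
I = 2213 cm^4 = 22130000 mm^4
sigma = 38000000 * 99 / 22130000
sigma = 170.0 MPa

170.0


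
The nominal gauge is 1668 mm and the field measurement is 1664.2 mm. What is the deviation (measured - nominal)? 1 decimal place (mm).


Deviation = measured - nominal
Deviation = 1664.2 - 1668
Deviation = -3.8 mm

-3.8


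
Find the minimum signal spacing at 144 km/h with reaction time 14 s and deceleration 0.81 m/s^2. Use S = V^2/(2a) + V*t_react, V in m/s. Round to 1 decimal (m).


V = 144 / 3.6 = 40.0 m/s
Braking distance = 40.0^2 / (2*0.81) = 987.6543 m
Sighting distance = 40.0 * 14 = 560.0 m
S = 987.6543 + 560.0 = 1547.7 m

1547.7


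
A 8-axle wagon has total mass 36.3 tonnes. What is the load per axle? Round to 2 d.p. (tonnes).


Load per axle = total weight / number of axles
Load = 36.3 / 8
Load = 4.54 tonnes

4.54


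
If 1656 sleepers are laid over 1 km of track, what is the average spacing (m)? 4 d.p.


Spacing = 1000 m / number of sleepers
Spacing = 1000 / 1656
Spacing = 0.6039 m

0.6039


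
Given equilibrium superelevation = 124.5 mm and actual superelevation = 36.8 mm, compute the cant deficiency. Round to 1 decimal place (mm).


Cant deficiency = equilibrium cant - actual cant
CD = 124.5 - 36.8
CD = 87.7 mm

87.7


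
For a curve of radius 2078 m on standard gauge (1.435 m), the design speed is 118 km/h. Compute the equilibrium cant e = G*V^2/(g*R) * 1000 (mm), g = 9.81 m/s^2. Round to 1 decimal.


Convert speed: V = 118 / 3.6 = 32.7778 m/s
Apply formula: e = 1.435 * 32.7778^2 / (9.81 * 2078)
e = 1.435 * 1074.3827 / 20385.18
e = 0.07563 m = 75.6 mm

75.6


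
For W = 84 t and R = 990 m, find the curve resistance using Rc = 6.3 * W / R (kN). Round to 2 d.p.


Rc = 6.3 * W / R
Rc = 6.3 * 84 / 990
Rc = 529.2 / 990
Rc = 0.53 kN

0.53


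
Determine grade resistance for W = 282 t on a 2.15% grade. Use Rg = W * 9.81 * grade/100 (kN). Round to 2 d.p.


Rg = W * 9.81 * grade / 100
Rg = 282 * 9.81 * 2.15 / 100
Rg = 2766.42 * 0.0215
Rg = 59.48 kN

59.48


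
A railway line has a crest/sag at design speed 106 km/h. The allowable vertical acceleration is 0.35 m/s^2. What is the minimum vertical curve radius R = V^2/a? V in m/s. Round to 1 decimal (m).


Convert speed: V = 106 / 3.6 = 29.4444 m/s
V^2 = 866.9753 m^2/s^2
R_v = 866.9753 / 0.35
R_v = 2477.1 m

2477.1


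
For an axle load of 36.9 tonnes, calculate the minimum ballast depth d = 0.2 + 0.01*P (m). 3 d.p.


d = 0.2 + 0.01 * 36.9
d = 0.2 + 0.369
d = 0.569 m

0.569


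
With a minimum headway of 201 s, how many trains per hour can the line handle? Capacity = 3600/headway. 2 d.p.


Capacity = 3600 / headway
Capacity = 3600 / 201
Capacity = 17.91 trains/hour

17.91


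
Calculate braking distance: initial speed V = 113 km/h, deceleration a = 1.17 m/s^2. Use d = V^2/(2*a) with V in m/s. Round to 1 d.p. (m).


Convert speed: V = 113 / 3.6 = 31.3889 m/s
V^2 = 985.2623
d = 985.2623 / (2 * 1.17)
d = 985.2623 / 2.34
d = 421.1 m

421.1


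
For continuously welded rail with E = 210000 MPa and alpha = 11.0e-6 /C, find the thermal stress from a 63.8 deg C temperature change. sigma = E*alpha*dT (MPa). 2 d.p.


sigma = E * alpha * dT
sigma = 210000 * 11.0e-6 * 63.8
sigma = 2.31 * 63.8
sigma = 147.38 MPa

147.38


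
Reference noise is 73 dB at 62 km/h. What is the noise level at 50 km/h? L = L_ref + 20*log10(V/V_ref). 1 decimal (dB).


V/V_ref = 50 / 62 = 0.806452
log10(0.806452) = -0.093422
20 * -0.093422 = -1.8684
L = 73 + -1.8684 = 71.1 dB

71.1


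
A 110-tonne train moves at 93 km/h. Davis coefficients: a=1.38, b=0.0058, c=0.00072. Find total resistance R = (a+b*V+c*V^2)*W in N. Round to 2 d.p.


b*V = 0.0058 * 93 = 0.5394
c*V^2 = 0.00072 * 8649 = 6.22728
R_per_t = 1.38 + 0.5394 + 6.22728 = 8.14668 N/t
R_total = 8.14668 * 110 = 896.13 N

896.13


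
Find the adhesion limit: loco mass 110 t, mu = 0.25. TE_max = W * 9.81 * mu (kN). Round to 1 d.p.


TE_max = W * g * mu
TE_max = 110 * 9.81 * 0.25
TE_max = 1079.1 * 0.25
TE_max = 269.8 kN

269.8


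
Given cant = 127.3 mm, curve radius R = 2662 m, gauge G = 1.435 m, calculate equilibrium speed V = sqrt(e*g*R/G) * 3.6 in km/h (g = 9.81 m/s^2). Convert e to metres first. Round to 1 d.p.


Convert cant: e = 127.3 mm = 0.1273 m
V_ms = sqrt(0.1273 * 9.81 * 2662 / 1.435)
V_ms = sqrt(2316.613384) = 48.1312 m/s
V = 48.1312 * 3.6 = 173.3 km/h

173.3


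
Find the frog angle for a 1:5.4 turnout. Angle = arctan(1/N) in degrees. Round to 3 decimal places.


1/N = 1/5.4 = 0.185185
angle = arctan(0.185185) = 0.183111 rad
angle = 0.183111 * 180/pi = 10.491 degrees

10.491


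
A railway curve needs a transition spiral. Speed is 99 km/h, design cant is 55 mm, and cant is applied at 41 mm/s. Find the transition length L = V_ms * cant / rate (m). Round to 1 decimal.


Convert speed: V = 99 / 3.6 = 27.5 m/s
L = 27.5 * 55 / 41
L = 1512.5 / 41
L = 36.9 m

36.9


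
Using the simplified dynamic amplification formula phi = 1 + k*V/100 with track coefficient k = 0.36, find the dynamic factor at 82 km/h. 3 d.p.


phi = 1 + k * V / 100
phi = 1 + 0.36 * 82 / 100
phi = 1 + 0.2952
phi = 1.295

1.295


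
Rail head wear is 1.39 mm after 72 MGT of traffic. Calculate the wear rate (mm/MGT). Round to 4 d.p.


Wear rate = total wear / cumulative tonnage
Rate = 1.39 / 72
Rate = 0.0193 mm/MGT

0.0193


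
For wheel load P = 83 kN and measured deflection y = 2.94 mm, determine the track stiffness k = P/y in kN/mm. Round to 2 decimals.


Track stiffness k = P / y
k = 83 / 2.94
k = 28.23 kN/mm

28.23


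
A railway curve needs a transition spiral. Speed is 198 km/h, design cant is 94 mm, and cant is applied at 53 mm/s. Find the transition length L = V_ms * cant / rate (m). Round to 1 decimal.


Convert speed: V = 198 / 3.6 = 55.0 m/s
L = 55.0 * 94 / 53
L = 5170.0 / 53
L = 97.5 m

97.5


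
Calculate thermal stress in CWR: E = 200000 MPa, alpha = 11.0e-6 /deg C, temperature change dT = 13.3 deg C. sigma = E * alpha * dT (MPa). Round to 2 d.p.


sigma = E * alpha * dT
sigma = 200000 * 11.0e-6 * 13.3
sigma = 2.2 * 13.3
sigma = 29.26 MPa

29.26


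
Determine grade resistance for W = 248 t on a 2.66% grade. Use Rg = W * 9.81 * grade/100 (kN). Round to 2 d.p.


Rg = W * 9.81 * grade / 100
Rg = 248 * 9.81 * 2.66 / 100
Rg = 2432.88 * 0.0266
Rg = 64.71 kN

64.71


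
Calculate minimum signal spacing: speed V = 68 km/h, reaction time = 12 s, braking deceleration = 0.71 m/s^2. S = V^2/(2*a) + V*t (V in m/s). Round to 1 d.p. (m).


V = 68 / 3.6 = 18.8889 m/s
Braking distance = 18.8889^2 / (2*0.71) = 251.2607 m
Sighting distance = 18.8889 * 12 = 226.6667 m
S = 251.2607 + 226.6667 = 477.9 m

477.9


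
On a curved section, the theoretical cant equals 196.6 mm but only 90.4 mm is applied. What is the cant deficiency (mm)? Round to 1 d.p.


Cant deficiency = equilibrium cant - actual cant
CD = 196.6 - 90.4
CD = 106.2 mm

106.2


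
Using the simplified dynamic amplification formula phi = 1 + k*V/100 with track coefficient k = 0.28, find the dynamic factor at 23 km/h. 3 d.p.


phi = 1 + k * V / 100
phi = 1 + 0.28 * 23 / 100
phi = 1 + 0.0644
phi = 1.064

1.064


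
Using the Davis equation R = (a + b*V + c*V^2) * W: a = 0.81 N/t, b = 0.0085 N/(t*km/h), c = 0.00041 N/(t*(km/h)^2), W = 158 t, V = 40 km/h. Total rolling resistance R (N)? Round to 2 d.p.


b*V = 0.0085 * 40 = 0.34
c*V^2 = 0.00041 * 1600 = 0.656
R_per_t = 0.81 + 0.34 + 0.656 = 1.806 N/t
R_total = 1.806 * 158 = 285.35 N

285.35


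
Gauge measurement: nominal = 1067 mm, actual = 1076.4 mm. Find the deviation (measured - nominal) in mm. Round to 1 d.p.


Deviation = measured - nominal
Deviation = 1076.4 - 1067
Deviation = 9.4 mm

9.4


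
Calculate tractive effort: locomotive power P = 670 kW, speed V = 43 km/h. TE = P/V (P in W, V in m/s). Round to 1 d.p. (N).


Convert: P = 670 kW = 670000 W
V = 43 / 3.6 = 11.9444 m/s
TE = 670000 / 11.9444
TE = 56093.0 N

56093.0


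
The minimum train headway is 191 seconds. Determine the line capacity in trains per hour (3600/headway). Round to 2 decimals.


Capacity = 3600 / headway
Capacity = 3600 / 191
Capacity = 18.85 trains/hour

18.85


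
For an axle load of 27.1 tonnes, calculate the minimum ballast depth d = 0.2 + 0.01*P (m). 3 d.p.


d = 0.2 + 0.01 * 27.1
d = 0.2 + 0.271
d = 0.471 m

0.471


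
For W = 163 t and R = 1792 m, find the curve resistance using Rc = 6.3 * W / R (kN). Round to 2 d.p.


Rc = 6.3 * W / R
Rc = 6.3 * 163 / 1792
Rc = 1026.9 / 1792
Rc = 0.57 kN

0.57


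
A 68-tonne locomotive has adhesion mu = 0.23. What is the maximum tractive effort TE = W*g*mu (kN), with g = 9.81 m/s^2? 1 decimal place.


TE_max = W * g * mu
TE_max = 68 * 9.81 * 0.23
TE_max = 667.08 * 0.23
TE_max = 153.4 kN

153.4


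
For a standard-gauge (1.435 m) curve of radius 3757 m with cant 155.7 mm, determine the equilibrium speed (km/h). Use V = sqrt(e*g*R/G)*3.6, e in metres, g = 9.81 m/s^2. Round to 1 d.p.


Convert cant: e = 155.7 mm = 0.1557 m
V_ms = sqrt(0.1557 * 9.81 * 3757 / 1.435)
V_ms = sqrt(3998.958654) = 63.2373 m/s
V = 63.2373 * 3.6 = 227.7 km/h

227.7


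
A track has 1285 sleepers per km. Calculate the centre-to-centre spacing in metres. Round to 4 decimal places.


Spacing = 1000 m / number of sleepers
Spacing = 1000 / 1285
Spacing = 0.7782 m

0.7782


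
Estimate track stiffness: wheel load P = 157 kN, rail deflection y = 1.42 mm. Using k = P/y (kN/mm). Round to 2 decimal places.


Track stiffness k = P / y
k = 157 / 1.42
k = 110.56 kN/mm

110.56


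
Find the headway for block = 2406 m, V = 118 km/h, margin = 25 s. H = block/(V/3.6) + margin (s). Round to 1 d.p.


V = 118 / 3.6 = 32.7778 m/s
Block traversal time = 2406 / 32.7778 = 73.4034 s
Headway = 73.4034 + 25
Headway = 98.4 s

98.4


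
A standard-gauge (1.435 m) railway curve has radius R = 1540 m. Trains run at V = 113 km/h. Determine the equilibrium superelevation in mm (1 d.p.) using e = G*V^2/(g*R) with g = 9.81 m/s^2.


Convert speed: V = 113 / 3.6 = 31.3889 m/s
Apply formula: e = 1.435 * 31.3889^2 / (9.81 * 1540)
e = 1.435 * 985.2623 / 15107.4
e = 0.093587 m = 93.6 mm

93.6


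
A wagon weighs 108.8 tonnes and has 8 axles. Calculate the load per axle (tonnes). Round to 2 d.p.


Load per axle = total weight / number of axles
Load = 108.8 / 8
Load = 13.60 tonnes

13.60


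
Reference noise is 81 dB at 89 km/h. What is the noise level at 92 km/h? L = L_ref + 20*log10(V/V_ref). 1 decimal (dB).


V/V_ref = 92 / 89 = 1.033708
log10(1.033708) = 0.014398
20 * 0.014398 = 0.288
L = 81 + 0.288 = 81.3 dB

81.3


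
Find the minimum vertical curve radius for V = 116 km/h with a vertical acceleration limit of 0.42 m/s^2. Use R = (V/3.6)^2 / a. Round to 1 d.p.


Convert speed: V = 116 / 3.6 = 32.2222 m/s
V^2 = 1038.2716 m^2/s^2
R_v = 1038.2716 / 0.42
R_v = 2472.1 m

2472.1


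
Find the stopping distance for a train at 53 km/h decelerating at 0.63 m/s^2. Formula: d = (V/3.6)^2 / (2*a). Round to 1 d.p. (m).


Convert speed: V = 53 / 3.6 = 14.7222 m/s
V^2 = 216.7438
d = 216.7438 / (2 * 0.63)
d = 216.7438 / 1.26
d = 172.0 m

172.0


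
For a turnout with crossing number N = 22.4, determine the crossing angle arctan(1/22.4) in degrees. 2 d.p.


1/N = 1/22.4 = 0.044643
angle = arctan(0.044643) = 0.044613 rad
angle = 0.044613 * 180/pi = 2.56 degrees

2.56


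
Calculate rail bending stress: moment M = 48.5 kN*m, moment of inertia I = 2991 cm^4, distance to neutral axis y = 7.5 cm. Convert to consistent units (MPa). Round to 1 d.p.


Convert units:
M = 48.5 kN*m = 48500000 N*mm
y = 7.5 cm = 75 mm
I = 2991 cm^4 = 29910000 mm^4
sigma = 48500000 * 75 / 29910000
sigma = 121.6 MPa

121.6


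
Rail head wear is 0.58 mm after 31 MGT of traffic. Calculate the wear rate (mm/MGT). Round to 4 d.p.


Wear rate = total wear / cumulative tonnage
Rate = 0.58 / 31
Rate = 0.0187 mm/MGT

0.0187


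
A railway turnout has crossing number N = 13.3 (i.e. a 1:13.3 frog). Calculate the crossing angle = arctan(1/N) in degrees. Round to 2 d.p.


1/N = 1/13.3 = 0.075188
angle = arctan(0.075188) = 0.075047 rad
angle = 0.075047 * 180/pi = 4.30 degrees

4.30


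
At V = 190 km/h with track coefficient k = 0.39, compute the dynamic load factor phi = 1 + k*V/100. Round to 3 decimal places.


phi = 1 + k * V / 100
phi = 1 + 0.39 * 190 / 100
phi = 1 + 0.741
phi = 1.741

1.741


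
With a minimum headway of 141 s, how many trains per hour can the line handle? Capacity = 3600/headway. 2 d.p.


Capacity = 3600 / headway
Capacity = 3600 / 141
Capacity = 25.53 trains/hour

25.53


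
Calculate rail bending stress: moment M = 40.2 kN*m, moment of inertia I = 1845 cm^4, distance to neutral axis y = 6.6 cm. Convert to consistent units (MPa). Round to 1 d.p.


Convert units:
M = 40.2 kN*m = 40200000 N*mm
y = 6.6 cm = 66 mm
I = 1845 cm^4 = 18450000 mm^4
sigma = 40200000 * 66 / 18450000
sigma = 143.8 MPa

143.8


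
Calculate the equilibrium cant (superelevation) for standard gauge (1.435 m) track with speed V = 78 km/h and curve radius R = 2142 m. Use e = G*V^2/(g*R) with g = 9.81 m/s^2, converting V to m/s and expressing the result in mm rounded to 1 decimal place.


Convert speed: V = 78 / 3.6 = 21.6667 m/s
Apply formula: e = 1.435 * 21.6667^2 / (9.81 * 2142)
e = 1.435 * 469.4444 / 21013.02
e = 0.032059 m = 32.1 mm

32.1


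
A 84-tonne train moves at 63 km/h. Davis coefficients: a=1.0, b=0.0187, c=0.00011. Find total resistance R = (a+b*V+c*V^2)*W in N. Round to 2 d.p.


b*V = 0.0187 * 63 = 1.1781
c*V^2 = 0.00011 * 3969 = 0.43659
R_per_t = 1.0 + 1.1781 + 0.43659 = 2.61469 N/t
R_total = 2.61469 * 84 = 219.63 N

219.63


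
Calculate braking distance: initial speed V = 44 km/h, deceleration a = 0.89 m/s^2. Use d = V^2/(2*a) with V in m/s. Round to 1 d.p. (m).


Convert speed: V = 44 / 3.6 = 12.2222 m/s
V^2 = 149.3827
d = 149.3827 / (2 * 0.89)
d = 149.3827 / 1.78
d = 83.9 m

83.9


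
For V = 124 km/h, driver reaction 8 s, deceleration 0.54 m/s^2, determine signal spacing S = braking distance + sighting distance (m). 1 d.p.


V = 124 / 3.6 = 34.4444 m/s
Braking distance = 34.4444^2 / (2*0.54) = 1098.5368 m
Sighting distance = 34.4444 * 8 = 275.5556 m
S = 1098.5368 + 275.5556 = 1374.1 m

1374.1


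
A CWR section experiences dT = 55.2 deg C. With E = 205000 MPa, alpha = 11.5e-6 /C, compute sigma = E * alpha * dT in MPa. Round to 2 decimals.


sigma = E * alpha * dT
sigma = 205000 * 11.5e-6 * 55.2
sigma = 2.3575 * 55.2
sigma = 130.13 MPa

130.13


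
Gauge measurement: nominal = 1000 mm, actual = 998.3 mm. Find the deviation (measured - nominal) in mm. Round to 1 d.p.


Deviation = measured - nominal
Deviation = 998.3 - 1000
Deviation = -1.7 mm

-1.7


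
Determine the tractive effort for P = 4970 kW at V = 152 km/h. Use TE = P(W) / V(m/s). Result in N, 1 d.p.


Convert: P = 4970 kW = 4970000 W
V = 152 / 3.6 = 42.2222 m/s
TE = 4970000 / 42.2222
TE = 117710.5 N

117710.5


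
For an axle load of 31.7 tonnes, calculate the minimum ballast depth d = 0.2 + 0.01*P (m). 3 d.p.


d = 0.2 + 0.01 * 31.7
d = 0.2 + 0.317
d = 0.517 m

0.517


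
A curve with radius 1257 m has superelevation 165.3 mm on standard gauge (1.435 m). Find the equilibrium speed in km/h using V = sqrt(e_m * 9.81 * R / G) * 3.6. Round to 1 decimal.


Convert cant: e = 165.3 mm = 0.1653 m
V_ms = sqrt(0.1653 * 9.81 * 1257 / 1.435)
V_ms = sqrt(1420.447666) = 37.6888 m/s
V = 37.6888 * 3.6 = 135.7 km/h

135.7


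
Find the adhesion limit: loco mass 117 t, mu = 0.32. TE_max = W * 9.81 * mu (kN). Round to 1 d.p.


TE_max = W * g * mu
TE_max = 117 * 9.81 * 0.32
TE_max = 1147.77 * 0.32
TE_max = 367.3 kN

367.3


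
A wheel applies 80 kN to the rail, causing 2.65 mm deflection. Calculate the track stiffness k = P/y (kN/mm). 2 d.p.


Track stiffness k = P / y
k = 80 / 2.65
k = 30.19 kN/mm

30.19


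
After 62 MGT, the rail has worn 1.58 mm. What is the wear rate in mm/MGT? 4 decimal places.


Wear rate = total wear / cumulative tonnage
Rate = 1.58 / 62
Rate = 0.0255 mm/MGT

0.0255


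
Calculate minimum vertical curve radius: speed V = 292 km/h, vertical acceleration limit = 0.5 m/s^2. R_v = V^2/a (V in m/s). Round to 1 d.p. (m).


Convert speed: V = 292 / 3.6 = 81.1111 m/s
V^2 = 6579.0123 m^2/s^2
R_v = 6579.0123 / 0.5
R_v = 13158.0 m

13158.0


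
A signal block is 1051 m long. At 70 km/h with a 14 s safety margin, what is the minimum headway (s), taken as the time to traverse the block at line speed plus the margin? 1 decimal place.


V = 70 / 3.6 = 19.4444 m/s
Block traversal time = 1051 / 19.4444 = 54.0514 s
Headway = 54.0514 + 14
Headway = 68.1 s

68.1


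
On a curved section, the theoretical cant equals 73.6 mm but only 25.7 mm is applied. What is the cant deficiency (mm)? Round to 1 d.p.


Cant deficiency = equilibrium cant - actual cant
CD = 73.6 - 25.7
CD = 47.9 mm

47.9


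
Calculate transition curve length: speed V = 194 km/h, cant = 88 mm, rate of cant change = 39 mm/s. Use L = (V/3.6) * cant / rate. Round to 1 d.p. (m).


Convert speed: V = 194 / 3.6 = 53.8889 m/s
L = 53.8889 * 88 / 39
L = 4742.2222 / 39
L = 121.6 m

121.6


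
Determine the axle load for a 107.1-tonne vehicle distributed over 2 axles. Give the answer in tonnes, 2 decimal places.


Load per axle = total weight / number of axles
Load = 107.1 / 2
Load = 53.55 tonnes

53.55


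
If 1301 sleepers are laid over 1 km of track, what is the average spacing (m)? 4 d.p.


Spacing = 1000 m / number of sleepers
Spacing = 1000 / 1301
Spacing = 0.7686 m

0.7686


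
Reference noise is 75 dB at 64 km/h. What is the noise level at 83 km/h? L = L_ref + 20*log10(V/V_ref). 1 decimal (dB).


V/V_ref = 83 / 64 = 1.296875
log10(1.296875) = 0.112898
20 * 0.112898 = 2.258
L = 75 + 2.258 = 77.3 dB

77.3


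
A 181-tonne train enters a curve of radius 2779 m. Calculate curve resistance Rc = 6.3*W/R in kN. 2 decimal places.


Rc = 6.3 * W / R
Rc = 6.3 * 181 / 2779
Rc = 1140.3 / 2779
Rc = 0.41 kN

0.41


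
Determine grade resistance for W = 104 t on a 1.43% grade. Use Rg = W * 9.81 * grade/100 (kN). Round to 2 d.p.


Rg = W * 9.81 * grade / 100
Rg = 104 * 9.81 * 1.43 / 100
Rg = 1020.24 * 0.0143
Rg = 14.59 kN

14.59


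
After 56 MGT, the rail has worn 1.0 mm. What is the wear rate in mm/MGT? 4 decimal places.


Wear rate = total wear / cumulative tonnage
Rate = 1.0 / 56
Rate = 0.0179 mm/MGT

0.0179


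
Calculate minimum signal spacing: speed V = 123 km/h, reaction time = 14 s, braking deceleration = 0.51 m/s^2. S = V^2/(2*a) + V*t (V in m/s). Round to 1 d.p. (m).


V = 123 / 3.6 = 34.1667 m/s
Braking distance = 34.1667^2 / (2*0.51) = 1144.4717 m
Sighting distance = 34.1667 * 14 = 478.3333 m
S = 1144.4717 + 478.3333 = 1622.8 m

1622.8


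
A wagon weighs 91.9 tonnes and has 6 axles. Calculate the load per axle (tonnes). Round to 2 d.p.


Load per axle = total weight / number of axles
Load = 91.9 / 6
Load = 15.32 tonnes

15.32


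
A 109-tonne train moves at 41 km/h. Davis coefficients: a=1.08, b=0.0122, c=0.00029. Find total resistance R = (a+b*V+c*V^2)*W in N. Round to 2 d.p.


b*V = 0.0122 * 41 = 0.5002
c*V^2 = 0.00029 * 1681 = 0.48749
R_per_t = 1.08 + 0.5002 + 0.48749 = 2.06769 N/t
R_total = 2.06769 * 109 = 225.38 N

225.38


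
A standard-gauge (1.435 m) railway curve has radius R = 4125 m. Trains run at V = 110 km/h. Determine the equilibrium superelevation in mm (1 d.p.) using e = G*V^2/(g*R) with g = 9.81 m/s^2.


Convert speed: V = 110 / 3.6 = 30.5556 m/s
Apply formula: e = 1.435 * 30.5556^2 / (9.81 * 4125)
e = 1.435 * 933.642 / 40466.25
e = 0.033108 m = 33.1 mm

33.1


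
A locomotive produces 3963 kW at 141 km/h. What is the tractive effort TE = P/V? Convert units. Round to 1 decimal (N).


Convert: P = 3963 kW = 3963000 W
V = 141 / 3.6 = 39.1667 m/s
TE = 3963000 / 39.1667
TE = 101183.0 N

101183.0


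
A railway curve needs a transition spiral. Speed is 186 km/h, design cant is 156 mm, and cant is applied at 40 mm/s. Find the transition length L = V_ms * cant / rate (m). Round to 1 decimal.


Convert speed: V = 186 / 3.6 = 51.6667 m/s
L = 51.6667 * 156 / 40
L = 8060.0 / 40
L = 201.5 m

201.5


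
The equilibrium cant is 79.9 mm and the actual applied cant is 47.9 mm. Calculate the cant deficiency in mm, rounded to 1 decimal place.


Cant deficiency = equilibrium cant - actual cant
CD = 79.9 - 47.9
CD = 32.0 mm

32.0


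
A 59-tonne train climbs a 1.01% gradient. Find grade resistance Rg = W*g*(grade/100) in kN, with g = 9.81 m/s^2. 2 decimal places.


Rg = W * 9.81 * grade / 100
Rg = 59 * 9.81 * 1.01 / 100
Rg = 578.79 * 0.0101
Rg = 5.85 kN

5.85


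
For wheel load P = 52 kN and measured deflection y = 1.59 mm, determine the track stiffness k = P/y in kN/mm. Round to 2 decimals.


Track stiffness k = P / y
k = 52 / 1.59
k = 32.70 kN/mm

32.70


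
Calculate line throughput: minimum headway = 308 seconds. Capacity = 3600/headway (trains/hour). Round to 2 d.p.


Capacity = 3600 / headway
Capacity = 3600 / 308
Capacity = 11.69 trains/hour

11.69


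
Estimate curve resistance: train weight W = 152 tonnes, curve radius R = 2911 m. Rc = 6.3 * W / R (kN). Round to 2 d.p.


Rc = 6.3 * W / R
Rc = 6.3 * 152 / 2911
Rc = 957.6 / 2911
Rc = 0.33 kN

0.33


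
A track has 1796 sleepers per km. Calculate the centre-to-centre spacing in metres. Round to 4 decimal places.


Spacing = 1000 m / number of sleepers
Spacing = 1000 / 1796
Spacing = 0.5568 m

0.5568


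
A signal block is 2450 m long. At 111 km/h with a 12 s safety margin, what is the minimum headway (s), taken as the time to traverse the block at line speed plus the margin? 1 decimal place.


V = 111 / 3.6 = 30.8333 m/s
Block traversal time = 2450 / 30.8333 = 79.4595 s
Headway = 79.4595 + 12
Headway = 91.5 s

91.5
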